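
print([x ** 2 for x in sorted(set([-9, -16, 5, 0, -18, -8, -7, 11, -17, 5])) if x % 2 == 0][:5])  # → [324, 256, 64, 0]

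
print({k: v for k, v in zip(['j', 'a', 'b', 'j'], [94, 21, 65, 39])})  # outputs {'j': 39, 'a': 21, 'b': 65}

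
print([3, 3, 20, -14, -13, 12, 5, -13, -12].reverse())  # None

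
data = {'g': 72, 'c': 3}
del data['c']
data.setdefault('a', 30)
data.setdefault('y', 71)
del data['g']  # {'a': 30, 'y': 71}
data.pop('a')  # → 30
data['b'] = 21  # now {'y': 71, 'b': 21}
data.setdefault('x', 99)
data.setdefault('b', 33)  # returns 21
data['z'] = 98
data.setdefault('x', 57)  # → 99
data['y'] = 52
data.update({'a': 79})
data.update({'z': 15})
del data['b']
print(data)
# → {'y': 52, 'x': 99, 'z': 15, 'a': 79}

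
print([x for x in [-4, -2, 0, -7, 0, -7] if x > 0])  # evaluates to []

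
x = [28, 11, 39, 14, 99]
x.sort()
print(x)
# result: [11, 14, 28, 39, 99]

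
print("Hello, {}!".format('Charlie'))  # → Hello, Charlie!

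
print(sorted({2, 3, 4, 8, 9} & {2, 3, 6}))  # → [2, 3]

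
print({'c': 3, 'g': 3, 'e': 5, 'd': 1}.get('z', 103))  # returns 103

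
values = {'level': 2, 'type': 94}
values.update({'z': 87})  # {'level': 2, 'type': 94, 'z': 87}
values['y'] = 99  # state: {'level': 2, 'type': 94, 'z': 87, 'y': 99}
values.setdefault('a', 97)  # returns 97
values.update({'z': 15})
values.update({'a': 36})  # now {'level': 2, 'type': 94, 'z': 15, 'y': 99, 'a': 36}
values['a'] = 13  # {'level': 2, 'type': 94, 'z': 15, 'y': 99, 'a': 13}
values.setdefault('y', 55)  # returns 99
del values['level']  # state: {'type': 94, 'z': 15, 'y': 99, 'a': 13}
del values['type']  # {'z': 15, 'y': 99, 'a': 13}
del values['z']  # {'y': 99, 'a': 13}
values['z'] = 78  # {'y': 99, 'a': 13, 'z': 78}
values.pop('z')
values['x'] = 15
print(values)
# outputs {'y': 99, 'a': 13, 'x': 15}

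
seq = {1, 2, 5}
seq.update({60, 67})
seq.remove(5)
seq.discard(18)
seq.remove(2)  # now {1, 60, 67}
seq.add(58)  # {1, 58, 60, 67}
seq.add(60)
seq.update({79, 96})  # {1, 58, 60, 67, 79, 96}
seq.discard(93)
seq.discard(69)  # {1, 58, 60, 67, 79, 96}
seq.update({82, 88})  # {1, 58, 60, 67, 79, 82, 88, 96}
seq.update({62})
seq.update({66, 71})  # {1, 58, 60, 62, 66, 67, 71, 79, 82, 88, 96}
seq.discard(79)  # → {1, 58, 60, 62, 66, 67, 71, 82, 88, 96}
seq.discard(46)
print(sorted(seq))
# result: [1, 58, 60, 62, 66, 67, 71, 82, 88, 96]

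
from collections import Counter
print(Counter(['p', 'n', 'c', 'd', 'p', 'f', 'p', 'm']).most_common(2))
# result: [('p', 3), ('n', 1)]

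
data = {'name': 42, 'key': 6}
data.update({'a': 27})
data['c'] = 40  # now {'name': 42, 'key': 6, 'a': 27, 'c': 40}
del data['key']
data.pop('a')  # 27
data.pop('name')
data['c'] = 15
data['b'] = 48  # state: {'c': 15, 'b': 48}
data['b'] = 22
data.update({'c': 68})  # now {'c': 68, 'b': 22}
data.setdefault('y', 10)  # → 10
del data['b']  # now {'c': 68, 'y': 10}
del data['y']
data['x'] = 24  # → {'c': 68, 'x': 24}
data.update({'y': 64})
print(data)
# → {'c': 68, 'x': 24, 'y': 64}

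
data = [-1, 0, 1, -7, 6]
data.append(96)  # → [-1, 0, 1, -7, 6, 96]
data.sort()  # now [-7, -1, 0, 1, 6, 96]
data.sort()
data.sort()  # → [-7, -1, 0, 1, 6, 96]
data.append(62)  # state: [-7, -1, 0, 1, 6, 96, 62]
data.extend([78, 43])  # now [-7, -1, 0, 1, 6, 96, 62, 78, 43]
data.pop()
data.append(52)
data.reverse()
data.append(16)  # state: [52, 78, 62, 96, 6, 1, 0, -1, -7, 16]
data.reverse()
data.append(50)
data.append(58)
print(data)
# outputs [16, -7, -1, 0, 1, 6, 96, 62, 78, 52, 50, 58]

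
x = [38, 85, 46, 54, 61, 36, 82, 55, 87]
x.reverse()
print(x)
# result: [87, 55, 82, 36, 61, 54, 46, 85, 38]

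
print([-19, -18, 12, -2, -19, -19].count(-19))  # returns 3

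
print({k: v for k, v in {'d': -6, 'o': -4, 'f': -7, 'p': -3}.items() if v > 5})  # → {}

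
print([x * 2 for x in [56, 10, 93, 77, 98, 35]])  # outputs [112, 20, 186, 154, 196, 70]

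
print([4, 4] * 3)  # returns [4, 4, 4, 4, 4, 4]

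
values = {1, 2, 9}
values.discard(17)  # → {1, 2, 9}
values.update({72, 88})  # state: {1, 2, 9, 72, 88}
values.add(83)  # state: {1, 2, 9, 72, 83, 88}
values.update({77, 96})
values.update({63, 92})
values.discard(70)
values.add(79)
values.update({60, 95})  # {1, 2, 9, 60, 63, 72, 77, 79, 83, 88, 92, 95, 96}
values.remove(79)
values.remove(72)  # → {1, 2, 9, 60, 63, 77, 83, 88, 92, 95, 96}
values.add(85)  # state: {1, 2, 9, 60, 63, 77, 83, 85, 88, 92, 95, 96}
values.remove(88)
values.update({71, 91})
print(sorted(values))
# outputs [1, 2, 9, 60, 63, 71, 77, 83, 85, 91, 92, 95, 96]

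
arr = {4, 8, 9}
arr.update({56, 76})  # {4, 8, 9, 56, 76}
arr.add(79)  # {4, 8, 9, 56, 76, 79}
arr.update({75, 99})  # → {4, 8, 9, 56, 75, 76, 79, 99}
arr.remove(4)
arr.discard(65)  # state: {8, 9, 56, 75, 76, 79, 99}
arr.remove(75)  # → {8, 9, 56, 76, 79, 99}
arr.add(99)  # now {8, 9, 56, 76, 79, 99}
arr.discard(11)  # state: {8, 9, 56, 76, 79, 99}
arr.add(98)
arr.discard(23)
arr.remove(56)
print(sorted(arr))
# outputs [8, 9, 76, 79, 98, 99]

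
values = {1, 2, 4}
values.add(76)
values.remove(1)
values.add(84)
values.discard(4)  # {2, 76, 84}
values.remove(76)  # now {2, 84}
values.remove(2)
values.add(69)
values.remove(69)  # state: {84}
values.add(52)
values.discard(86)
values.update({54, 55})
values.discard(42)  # {52, 54, 55, 84}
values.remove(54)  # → {52, 55, 84}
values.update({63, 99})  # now {52, 55, 63, 84, 99}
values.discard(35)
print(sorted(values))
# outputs [52, 55, 63, 84, 99]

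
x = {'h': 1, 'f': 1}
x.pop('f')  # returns 1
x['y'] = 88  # {'h': 1, 'y': 88}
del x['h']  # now {'y': 88}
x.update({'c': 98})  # {'y': 88, 'c': 98}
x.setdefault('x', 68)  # 68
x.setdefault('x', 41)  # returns 68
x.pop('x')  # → 68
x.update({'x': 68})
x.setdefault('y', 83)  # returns 88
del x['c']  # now {'y': 88, 'x': 68}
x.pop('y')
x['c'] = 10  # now {'x': 68, 'c': 10}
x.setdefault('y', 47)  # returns 47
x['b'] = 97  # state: {'x': 68, 'c': 10, 'y': 47, 'b': 97}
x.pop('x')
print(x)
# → {'c': 10, 'y': 47, 'b': 97}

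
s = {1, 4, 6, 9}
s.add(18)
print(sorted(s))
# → [1, 4, 6, 9, 18]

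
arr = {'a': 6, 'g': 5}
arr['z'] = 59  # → {'a': 6, 'g': 5, 'z': 59}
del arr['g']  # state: {'a': 6, 'z': 59}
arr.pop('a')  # 6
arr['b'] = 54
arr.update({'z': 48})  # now {'z': 48, 'b': 54}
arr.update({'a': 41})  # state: {'z': 48, 'b': 54, 'a': 41}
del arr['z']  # {'b': 54, 'a': 41}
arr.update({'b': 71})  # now {'b': 71, 'a': 41}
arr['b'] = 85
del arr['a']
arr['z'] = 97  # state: {'b': 85, 'z': 97}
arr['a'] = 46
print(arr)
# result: {'b': 85, 'z': 97, 'a': 46}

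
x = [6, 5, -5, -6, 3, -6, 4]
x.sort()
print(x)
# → [-6, -6, -5, 3, 4, 5, 6]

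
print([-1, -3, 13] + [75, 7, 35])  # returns [-1, -3, 13, 75, 7, 35]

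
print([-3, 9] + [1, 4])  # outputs [-3, 9, 1, 4]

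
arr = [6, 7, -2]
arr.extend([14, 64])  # [6, 7, -2, 14, 64]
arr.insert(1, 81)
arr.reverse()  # [64, 14, -2, 7, 81, 6]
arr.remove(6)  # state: [64, 14, -2, 7, 81]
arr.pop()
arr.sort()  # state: [-2, 7, 14, 64]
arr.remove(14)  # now [-2, 7, 64]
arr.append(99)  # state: [-2, 7, 64, 99]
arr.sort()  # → [-2, 7, 64, 99]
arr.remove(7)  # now [-2, 64, 99]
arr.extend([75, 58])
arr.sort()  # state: [-2, 58, 64, 75, 99]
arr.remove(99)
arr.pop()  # 75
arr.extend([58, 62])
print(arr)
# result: [-2, 58, 64, 58, 62]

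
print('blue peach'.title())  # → Blue Peach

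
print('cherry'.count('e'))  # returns 1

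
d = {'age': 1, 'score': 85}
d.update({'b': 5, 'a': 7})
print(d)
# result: {'age': 1, 'score': 85, 'b': 5, 'a': 7}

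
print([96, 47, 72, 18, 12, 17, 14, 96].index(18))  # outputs 3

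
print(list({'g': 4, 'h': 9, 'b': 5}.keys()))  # ['g', 'h', 'b']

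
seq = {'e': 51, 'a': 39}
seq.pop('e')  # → 51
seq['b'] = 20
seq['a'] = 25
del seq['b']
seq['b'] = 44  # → {'a': 25, 'b': 44}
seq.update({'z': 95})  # {'a': 25, 'b': 44, 'z': 95}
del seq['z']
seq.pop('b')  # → 44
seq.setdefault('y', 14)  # 14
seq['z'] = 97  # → {'a': 25, 'y': 14, 'z': 97}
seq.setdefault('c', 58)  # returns 58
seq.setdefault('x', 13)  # 13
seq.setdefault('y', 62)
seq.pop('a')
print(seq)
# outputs {'y': 14, 'z': 97, 'c': 58, 'x': 13}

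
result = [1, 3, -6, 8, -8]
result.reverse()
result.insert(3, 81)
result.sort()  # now [-8, -6, 1, 3, 8, 81]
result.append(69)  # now [-8, -6, 1, 3, 8, 81, 69]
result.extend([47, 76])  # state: [-8, -6, 1, 3, 8, 81, 69, 47, 76]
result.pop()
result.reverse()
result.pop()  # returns -8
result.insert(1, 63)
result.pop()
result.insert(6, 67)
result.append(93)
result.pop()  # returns 93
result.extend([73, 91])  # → [47, 63, 69, 81, 8, 3, 67, 1, 73, 91]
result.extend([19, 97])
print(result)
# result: [47, 63, 69, 81, 8, 3, 67, 1, 73, 91, 19, 97]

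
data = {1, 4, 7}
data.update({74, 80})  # {1, 4, 7, 74, 80}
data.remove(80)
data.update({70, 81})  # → {1, 4, 7, 70, 74, 81}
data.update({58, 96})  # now {1, 4, 7, 58, 70, 74, 81, 96}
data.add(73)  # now {1, 4, 7, 58, 70, 73, 74, 81, 96}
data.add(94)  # {1, 4, 7, 58, 70, 73, 74, 81, 94, 96}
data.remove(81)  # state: {1, 4, 7, 58, 70, 73, 74, 94, 96}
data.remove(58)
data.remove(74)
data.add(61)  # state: {1, 4, 7, 61, 70, 73, 94, 96}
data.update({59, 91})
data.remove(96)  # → {1, 4, 7, 59, 61, 70, 73, 91, 94}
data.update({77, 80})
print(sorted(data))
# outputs [1, 4, 7, 59, 61, 70, 73, 77, 80, 91, 94]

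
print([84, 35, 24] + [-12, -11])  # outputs [84, 35, 24, -12, -11]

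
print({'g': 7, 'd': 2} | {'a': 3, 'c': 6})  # {'g': 7, 'd': 2, 'a': 3, 'c': 6}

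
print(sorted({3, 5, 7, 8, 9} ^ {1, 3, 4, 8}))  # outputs [1, 4, 5, 7, 9]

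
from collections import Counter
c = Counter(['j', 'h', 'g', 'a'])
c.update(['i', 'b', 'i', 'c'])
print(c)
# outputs Counter({'i': 2, 'j': 1, 'h': 1, 'g': 1, 'a': 1, 'b': 1, 'c': 1})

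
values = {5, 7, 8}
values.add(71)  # {5, 7, 8, 71}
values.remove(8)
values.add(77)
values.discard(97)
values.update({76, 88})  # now {5, 7, 71, 76, 77, 88}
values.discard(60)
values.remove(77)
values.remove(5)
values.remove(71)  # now {7, 76, 88}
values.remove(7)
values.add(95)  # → {76, 88, 95}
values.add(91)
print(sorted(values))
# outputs [76, 88, 91, 95]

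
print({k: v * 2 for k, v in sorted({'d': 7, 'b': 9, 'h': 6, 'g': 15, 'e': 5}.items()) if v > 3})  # {'b': 18, 'd': 14, 'e': 10, 'g': 30, 'h': 12}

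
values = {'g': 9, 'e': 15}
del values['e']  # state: {'g': 9}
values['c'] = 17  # {'g': 9, 'c': 17}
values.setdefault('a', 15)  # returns 15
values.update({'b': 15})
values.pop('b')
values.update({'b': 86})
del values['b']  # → {'g': 9, 'c': 17, 'a': 15}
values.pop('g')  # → 9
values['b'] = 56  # {'c': 17, 'a': 15, 'b': 56}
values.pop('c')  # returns 17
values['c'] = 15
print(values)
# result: {'a': 15, 'b': 56, 'c': 15}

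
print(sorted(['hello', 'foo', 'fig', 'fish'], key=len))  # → ['foo', 'fig', 'fish', 'hello']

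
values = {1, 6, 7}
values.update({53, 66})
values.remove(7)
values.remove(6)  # {1, 53, 66}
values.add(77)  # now {1, 53, 66, 77}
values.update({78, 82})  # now {1, 53, 66, 77, 78, 82}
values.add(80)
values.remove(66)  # {1, 53, 77, 78, 80, 82}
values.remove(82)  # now {1, 53, 77, 78, 80}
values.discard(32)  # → {1, 53, 77, 78, 80}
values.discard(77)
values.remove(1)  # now {53, 78, 80}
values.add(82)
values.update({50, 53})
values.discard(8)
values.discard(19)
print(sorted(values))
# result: [50, 53, 78, 80, 82]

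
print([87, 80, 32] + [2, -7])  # [87, 80, 32, 2, -7]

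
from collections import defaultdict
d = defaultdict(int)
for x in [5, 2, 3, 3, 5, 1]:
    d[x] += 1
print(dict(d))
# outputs {5: 2, 2: 1, 3: 2, 1: 1}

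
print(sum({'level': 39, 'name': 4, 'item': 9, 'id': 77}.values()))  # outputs 129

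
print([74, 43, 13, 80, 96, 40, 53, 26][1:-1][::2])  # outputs [43, 80, 40]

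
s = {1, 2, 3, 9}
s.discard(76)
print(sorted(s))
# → [1, 2, 3, 9]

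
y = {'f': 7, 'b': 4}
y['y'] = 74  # {'f': 7, 'b': 4, 'y': 74}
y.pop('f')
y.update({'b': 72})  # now {'b': 72, 'y': 74}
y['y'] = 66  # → {'b': 72, 'y': 66}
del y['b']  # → {'y': 66}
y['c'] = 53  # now {'y': 66, 'c': 53}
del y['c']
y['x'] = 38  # {'y': 66, 'x': 38}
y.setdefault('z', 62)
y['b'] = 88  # {'y': 66, 'x': 38, 'z': 62, 'b': 88}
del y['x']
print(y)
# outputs {'y': 66, 'z': 62, 'b': 88}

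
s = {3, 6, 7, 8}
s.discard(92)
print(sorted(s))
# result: [3, 6, 7, 8]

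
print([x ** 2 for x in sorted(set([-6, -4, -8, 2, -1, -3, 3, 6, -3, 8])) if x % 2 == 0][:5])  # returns [64, 36, 16, 4, 36]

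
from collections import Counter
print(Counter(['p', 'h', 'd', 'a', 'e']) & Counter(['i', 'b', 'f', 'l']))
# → Counter()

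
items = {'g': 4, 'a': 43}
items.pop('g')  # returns 4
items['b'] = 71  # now {'a': 43, 'b': 71}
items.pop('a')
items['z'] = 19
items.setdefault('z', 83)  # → 19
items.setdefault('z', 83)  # 19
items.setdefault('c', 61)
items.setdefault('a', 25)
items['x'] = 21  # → {'b': 71, 'z': 19, 'c': 61, 'a': 25, 'x': 21}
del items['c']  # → {'b': 71, 'z': 19, 'a': 25, 'x': 21}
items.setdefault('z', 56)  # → 19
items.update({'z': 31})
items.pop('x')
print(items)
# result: {'b': 71, 'z': 31, 'a': 25}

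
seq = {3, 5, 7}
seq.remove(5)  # {3, 7}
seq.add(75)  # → {3, 7, 75}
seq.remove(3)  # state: {7, 75}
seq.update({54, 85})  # {7, 54, 75, 85}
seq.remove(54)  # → {7, 75, 85}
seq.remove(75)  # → {7, 85}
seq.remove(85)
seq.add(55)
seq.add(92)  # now {7, 55, 92}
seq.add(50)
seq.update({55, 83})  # {7, 50, 55, 83, 92}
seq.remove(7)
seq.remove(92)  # {50, 55, 83}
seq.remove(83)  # {50, 55}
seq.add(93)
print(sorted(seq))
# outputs [50, 55, 93]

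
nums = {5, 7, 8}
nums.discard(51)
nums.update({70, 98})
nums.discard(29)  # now {5, 7, 8, 70, 98}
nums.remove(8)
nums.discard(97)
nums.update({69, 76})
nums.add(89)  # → {5, 7, 69, 70, 76, 89, 98}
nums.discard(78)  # {5, 7, 69, 70, 76, 89, 98}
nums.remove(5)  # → {7, 69, 70, 76, 89, 98}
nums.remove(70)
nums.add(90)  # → {7, 69, 76, 89, 90, 98}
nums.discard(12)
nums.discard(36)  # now {7, 69, 76, 89, 90, 98}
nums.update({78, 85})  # {7, 69, 76, 78, 85, 89, 90, 98}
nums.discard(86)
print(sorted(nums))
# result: [7, 69, 76, 78, 85, 89, 90, 98]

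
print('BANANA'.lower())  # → banana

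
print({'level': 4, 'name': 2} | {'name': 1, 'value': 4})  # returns {'level': 4, 'name': 1, 'value': 4}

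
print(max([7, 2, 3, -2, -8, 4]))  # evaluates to 7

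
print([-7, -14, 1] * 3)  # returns [-7, -14, 1, -7, -14, 1, -7, -14, 1]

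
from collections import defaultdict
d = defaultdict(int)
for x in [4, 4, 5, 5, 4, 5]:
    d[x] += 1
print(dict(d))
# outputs {4: 3, 5: 3}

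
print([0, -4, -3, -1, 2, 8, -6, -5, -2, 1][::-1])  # [1, -2, -5, -6, 8, 2, -1, -3, -4, 0]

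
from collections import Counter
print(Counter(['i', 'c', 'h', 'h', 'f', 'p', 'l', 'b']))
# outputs Counter({'h': 2, 'i': 1, 'c': 1, 'f': 1, 'p': 1, 'l': 1, 'b': 1})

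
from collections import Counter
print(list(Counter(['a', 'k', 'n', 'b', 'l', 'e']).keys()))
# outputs ['a', 'k', 'n', 'b', 'l', 'e']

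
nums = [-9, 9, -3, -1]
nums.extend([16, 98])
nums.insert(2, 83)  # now [-9, 9, 83, -3, -1, 16, 98]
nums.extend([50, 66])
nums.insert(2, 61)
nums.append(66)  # [-9, 9, 61, 83, -3, -1, 16, 98, 50, 66, 66]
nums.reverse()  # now [66, 66, 50, 98, 16, -1, -3, 83, 61, 9, -9]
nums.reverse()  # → [-9, 9, 61, 83, -3, -1, 16, 98, 50, 66, 66]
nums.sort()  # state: [-9, -3, -1, 9, 16, 50, 61, 66, 66, 83, 98]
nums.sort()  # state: [-9, -3, -1, 9, 16, 50, 61, 66, 66, 83, 98]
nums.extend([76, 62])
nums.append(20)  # [-9, -3, -1, 9, 16, 50, 61, 66, 66, 83, 98, 76, 62, 20]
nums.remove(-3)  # [-9, -1, 9, 16, 50, 61, 66, 66, 83, 98, 76, 62, 20]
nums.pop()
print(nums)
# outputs [-9, -1, 9, 16, 50, 61, 66, 66, 83, 98, 76, 62]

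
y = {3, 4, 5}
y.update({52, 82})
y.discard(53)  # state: {3, 4, 5, 52, 82}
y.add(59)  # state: {3, 4, 5, 52, 59, 82}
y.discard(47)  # {3, 4, 5, 52, 59, 82}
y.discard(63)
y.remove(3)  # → {4, 5, 52, 59, 82}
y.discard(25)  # {4, 5, 52, 59, 82}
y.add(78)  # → {4, 5, 52, 59, 78, 82}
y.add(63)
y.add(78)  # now {4, 5, 52, 59, 63, 78, 82}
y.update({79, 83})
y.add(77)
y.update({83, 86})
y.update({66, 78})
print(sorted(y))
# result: [4, 5, 52, 59, 63, 66, 77, 78, 79, 82, 83, 86]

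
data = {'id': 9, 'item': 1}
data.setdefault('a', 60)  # 60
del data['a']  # {'id': 9, 'item': 1}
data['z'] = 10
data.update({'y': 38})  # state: {'id': 9, 'item': 1, 'z': 10, 'y': 38}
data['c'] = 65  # {'id': 9, 'item': 1, 'z': 10, 'y': 38, 'c': 65}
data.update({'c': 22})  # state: {'id': 9, 'item': 1, 'z': 10, 'y': 38, 'c': 22}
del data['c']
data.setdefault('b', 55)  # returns 55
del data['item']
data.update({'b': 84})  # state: {'id': 9, 'z': 10, 'y': 38, 'b': 84}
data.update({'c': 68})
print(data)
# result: {'id': 9, 'z': 10, 'y': 38, 'b': 84, 'c': 68}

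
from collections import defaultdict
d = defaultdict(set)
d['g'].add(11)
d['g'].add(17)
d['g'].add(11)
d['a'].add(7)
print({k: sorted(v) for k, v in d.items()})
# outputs {'g': [11, 17], 'a': [7]}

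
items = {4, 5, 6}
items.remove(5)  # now {4, 6}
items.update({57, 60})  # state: {4, 6, 57, 60}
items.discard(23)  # {4, 6, 57, 60}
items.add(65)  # {4, 6, 57, 60, 65}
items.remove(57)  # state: {4, 6, 60, 65}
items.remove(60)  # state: {4, 6, 65}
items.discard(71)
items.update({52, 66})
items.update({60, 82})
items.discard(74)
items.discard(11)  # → {4, 6, 52, 60, 65, 66, 82}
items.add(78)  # {4, 6, 52, 60, 65, 66, 78, 82}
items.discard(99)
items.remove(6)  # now {4, 52, 60, 65, 66, 78, 82}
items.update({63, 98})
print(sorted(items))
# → [4, 52, 60, 63, 65, 66, 78, 82, 98]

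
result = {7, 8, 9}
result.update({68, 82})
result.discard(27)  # {7, 8, 9, 68, 82}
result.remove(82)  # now {7, 8, 9, 68}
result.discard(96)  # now {7, 8, 9, 68}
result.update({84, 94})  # {7, 8, 9, 68, 84, 94}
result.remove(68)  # {7, 8, 9, 84, 94}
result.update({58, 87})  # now {7, 8, 9, 58, 84, 87, 94}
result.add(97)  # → {7, 8, 9, 58, 84, 87, 94, 97}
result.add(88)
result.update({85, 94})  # {7, 8, 9, 58, 84, 85, 87, 88, 94, 97}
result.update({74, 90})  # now {7, 8, 9, 58, 74, 84, 85, 87, 88, 90, 94, 97}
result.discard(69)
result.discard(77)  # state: {7, 8, 9, 58, 74, 84, 85, 87, 88, 90, 94, 97}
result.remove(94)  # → {7, 8, 9, 58, 74, 84, 85, 87, 88, 90, 97}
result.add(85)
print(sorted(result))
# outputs [7, 8, 9, 58, 74, 84, 85, 87, 88, 90, 97]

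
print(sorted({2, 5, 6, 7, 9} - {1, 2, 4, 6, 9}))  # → [5, 7]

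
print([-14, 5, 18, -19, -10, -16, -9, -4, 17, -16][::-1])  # [-16, 17, -4, -9, -16, -10, -19, 18, 5, -14]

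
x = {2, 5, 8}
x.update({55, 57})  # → {2, 5, 8, 55, 57}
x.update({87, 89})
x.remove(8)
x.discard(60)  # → {2, 5, 55, 57, 87, 89}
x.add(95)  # {2, 5, 55, 57, 87, 89, 95}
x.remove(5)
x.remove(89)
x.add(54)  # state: {2, 54, 55, 57, 87, 95}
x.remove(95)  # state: {2, 54, 55, 57, 87}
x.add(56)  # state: {2, 54, 55, 56, 57, 87}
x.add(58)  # {2, 54, 55, 56, 57, 58, 87}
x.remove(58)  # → {2, 54, 55, 56, 57, 87}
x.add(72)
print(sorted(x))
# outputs [2, 54, 55, 56, 57, 72, 87]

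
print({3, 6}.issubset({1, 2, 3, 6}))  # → True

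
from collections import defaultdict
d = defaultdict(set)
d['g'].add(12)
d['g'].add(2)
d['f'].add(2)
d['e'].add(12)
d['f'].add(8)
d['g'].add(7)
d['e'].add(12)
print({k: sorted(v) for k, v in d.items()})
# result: {'g': [2, 7, 12], 'f': [2, 8], 'e': [12]}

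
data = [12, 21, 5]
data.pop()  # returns 5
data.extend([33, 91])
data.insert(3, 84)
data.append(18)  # [12, 21, 33, 84, 91, 18]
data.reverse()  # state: [18, 91, 84, 33, 21, 12]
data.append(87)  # [18, 91, 84, 33, 21, 12, 87]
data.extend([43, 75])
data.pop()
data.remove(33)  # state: [18, 91, 84, 21, 12, 87, 43]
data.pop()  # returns 43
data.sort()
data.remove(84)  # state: [12, 18, 21, 87, 91]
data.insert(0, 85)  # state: [85, 12, 18, 21, 87, 91]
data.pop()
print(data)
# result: [85, 12, 18, 21, 87]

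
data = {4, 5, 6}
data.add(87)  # {4, 5, 6, 87}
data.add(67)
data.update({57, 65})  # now {4, 5, 6, 57, 65, 67, 87}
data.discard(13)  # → {4, 5, 6, 57, 65, 67, 87}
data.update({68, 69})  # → {4, 5, 6, 57, 65, 67, 68, 69, 87}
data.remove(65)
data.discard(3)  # {4, 5, 6, 57, 67, 68, 69, 87}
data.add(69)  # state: {4, 5, 6, 57, 67, 68, 69, 87}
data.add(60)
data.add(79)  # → {4, 5, 6, 57, 60, 67, 68, 69, 79, 87}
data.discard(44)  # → {4, 5, 6, 57, 60, 67, 68, 69, 79, 87}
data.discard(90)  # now {4, 5, 6, 57, 60, 67, 68, 69, 79, 87}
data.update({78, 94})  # {4, 5, 6, 57, 60, 67, 68, 69, 78, 79, 87, 94}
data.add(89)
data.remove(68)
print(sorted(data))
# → [4, 5, 6, 57, 60, 67, 69, 78, 79, 87, 89, 94]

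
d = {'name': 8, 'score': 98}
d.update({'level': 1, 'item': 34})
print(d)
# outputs {'name': 8, 'score': 98, 'level': 1, 'item': 34}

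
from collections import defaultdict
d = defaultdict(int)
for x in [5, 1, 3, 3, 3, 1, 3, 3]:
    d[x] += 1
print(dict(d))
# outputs {5: 1, 1: 2, 3: 5}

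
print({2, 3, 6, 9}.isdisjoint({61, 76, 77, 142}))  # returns True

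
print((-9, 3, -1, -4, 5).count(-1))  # 1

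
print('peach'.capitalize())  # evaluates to Peach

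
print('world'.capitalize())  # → World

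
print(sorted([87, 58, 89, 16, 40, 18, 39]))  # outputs [16, 18, 39, 40, 58, 87, 89]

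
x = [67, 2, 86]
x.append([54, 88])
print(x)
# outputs [67, 2, 86, [54, 88]]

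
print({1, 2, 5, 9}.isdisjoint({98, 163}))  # True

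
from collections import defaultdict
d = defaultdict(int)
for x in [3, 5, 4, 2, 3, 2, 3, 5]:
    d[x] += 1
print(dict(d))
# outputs {3: 3, 5: 2, 4: 1, 2: 2}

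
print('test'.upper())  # TEST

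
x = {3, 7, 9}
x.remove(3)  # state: {7, 9}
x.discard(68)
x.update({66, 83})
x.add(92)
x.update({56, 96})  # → {7, 9, 56, 66, 83, 92, 96}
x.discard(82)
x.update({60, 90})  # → {7, 9, 56, 60, 66, 83, 90, 92, 96}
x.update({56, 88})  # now {7, 9, 56, 60, 66, 83, 88, 90, 92, 96}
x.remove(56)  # {7, 9, 60, 66, 83, 88, 90, 92, 96}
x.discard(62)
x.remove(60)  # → {7, 9, 66, 83, 88, 90, 92, 96}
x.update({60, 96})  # {7, 9, 60, 66, 83, 88, 90, 92, 96}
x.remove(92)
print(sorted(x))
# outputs [7, 9, 60, 66, 83, 88, 90, 96]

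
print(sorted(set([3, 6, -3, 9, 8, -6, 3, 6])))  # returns [-6, -3, 3, 6, 8, 9]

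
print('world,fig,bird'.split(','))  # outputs ['world', 'fig', 'bird']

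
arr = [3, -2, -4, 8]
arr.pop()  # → 8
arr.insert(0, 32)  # [32, 3, -2, -4]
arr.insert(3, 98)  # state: [32, 3, -2, 98, -4]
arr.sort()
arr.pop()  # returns 98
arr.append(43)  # [-4, -2, 3, 32, 43]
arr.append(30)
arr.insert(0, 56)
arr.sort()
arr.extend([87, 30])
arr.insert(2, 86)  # [-4, -2, 86, 3, 30, 32, 43, 56, 87, 30]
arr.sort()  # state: [-4, -2, 3, 30, 30, 32, 43, 56, 86, 87]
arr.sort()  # [-4, -2, 3, 30, 30, 32, 43, 56, 86, 87]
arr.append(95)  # [-4, -2, 3, 30, 30, 32, 43, 56, 86, 87, 95]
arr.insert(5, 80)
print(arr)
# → [-4, -2, 3, 30, 30, 80, 32, 43, 56, 86, 87, 95]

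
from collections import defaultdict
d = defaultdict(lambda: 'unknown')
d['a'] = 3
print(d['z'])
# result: unknown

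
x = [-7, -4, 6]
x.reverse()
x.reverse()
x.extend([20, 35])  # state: [-7, -4, 6, 20, 35]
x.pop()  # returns 35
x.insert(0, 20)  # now [20, -7, -4, 6, 20]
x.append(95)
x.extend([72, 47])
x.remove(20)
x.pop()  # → 47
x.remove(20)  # [-7, -4, 6, 95, 72]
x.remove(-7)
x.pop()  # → 72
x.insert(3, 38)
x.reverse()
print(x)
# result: [38, 95, 6, -4]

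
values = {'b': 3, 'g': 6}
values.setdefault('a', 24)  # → 24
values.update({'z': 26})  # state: {'b': 3, 'g': 6, 'a': 24, 'z': 26}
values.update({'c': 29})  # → {'b': 3, 'g': 6, 'a': 24, 'z': 26, 'c': 29}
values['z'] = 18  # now {'b': 3, 'g': 6, 'a': 24, 'z': 18, 'c': 29}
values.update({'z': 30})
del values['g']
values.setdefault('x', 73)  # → 73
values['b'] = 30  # {'b': 30, 'a': 24, 'z': 30, 'c': 29, 'x': 73}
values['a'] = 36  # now {'b': 30, 'a': 36, 'z': 30, 'c': 29, 'x': 73}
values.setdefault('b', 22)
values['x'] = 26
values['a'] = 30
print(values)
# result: {'b': 30, 'a': 30, 'z': 30, 'c': 29, 'x': 26}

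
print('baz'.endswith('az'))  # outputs True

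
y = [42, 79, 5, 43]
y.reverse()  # [43, 5, 79, 42]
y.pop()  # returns 42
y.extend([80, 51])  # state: [43, 5, 79, 80, 51]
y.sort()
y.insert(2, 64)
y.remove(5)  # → [43, 64, 51, 79, 80]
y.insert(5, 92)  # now [43, 64, 51, 79, 80, 92]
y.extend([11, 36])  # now [43, 64, 51, 79, 80, 92, 11, 36]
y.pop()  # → 36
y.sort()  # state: [11, 43, 51, 64, 79, 80, 92]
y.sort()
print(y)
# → [11, 43, 51, 64, 79, 80, 92]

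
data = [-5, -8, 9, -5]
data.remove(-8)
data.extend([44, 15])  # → [-5, 9, -5, 44, 15]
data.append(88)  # [-5, 9, -5, 44, 15, 88]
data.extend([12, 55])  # [-5, 9, -5, 44, 15, 88, 12, 55]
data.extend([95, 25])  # [-5, 9, -5, 44, 15, 88, 12, 55, 95, 25]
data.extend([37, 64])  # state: [-5, 9, -5, 44, 15, 88, 12, 55, 95, 25, 37, 64]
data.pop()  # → 64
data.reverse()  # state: [37, 25, 95, 55, 12, 88, 15, 44, -5, 9, -5]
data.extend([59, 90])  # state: [37, 25, 95, 55, 12, 88, 15, 44, -5, 9, -5, 59, 90]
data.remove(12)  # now [37, 25, 95, 55, 88, 15, 44, -5, 9, -5, 59, 90]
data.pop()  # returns 90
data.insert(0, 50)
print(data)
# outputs [50, 37, 25, 95, 55, 88, 15, 44, -5, 9, -5, 59]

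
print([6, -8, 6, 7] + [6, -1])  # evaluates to [6, -8, 6, 7, 6, -1]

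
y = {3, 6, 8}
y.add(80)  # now {3, 6, 8, 80}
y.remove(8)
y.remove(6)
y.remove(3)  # {80}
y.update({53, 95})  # {53, 80, 95}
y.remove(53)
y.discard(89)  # {80, 95}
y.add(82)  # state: {80, 82, 95}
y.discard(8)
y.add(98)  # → {80, 82, 95, 98}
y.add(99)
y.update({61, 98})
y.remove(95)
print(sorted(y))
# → [61, 80, 82, 98, 99]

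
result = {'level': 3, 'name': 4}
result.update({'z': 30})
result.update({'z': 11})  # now {'level': 3, 'name': 4, 'z': 11}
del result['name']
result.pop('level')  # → 3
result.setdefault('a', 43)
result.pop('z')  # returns 11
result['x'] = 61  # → {'a': 43, 'x': 61}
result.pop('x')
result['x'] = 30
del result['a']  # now {'x': 30}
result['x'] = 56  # {'x': 56}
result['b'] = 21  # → {'x': 56, 'b': 21}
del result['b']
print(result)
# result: {'x': 56}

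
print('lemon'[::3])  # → lo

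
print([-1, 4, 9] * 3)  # [-1, 4, 9, -1, 4, 9, -1, 4, 9]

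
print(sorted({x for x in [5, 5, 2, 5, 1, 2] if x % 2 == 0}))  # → [2]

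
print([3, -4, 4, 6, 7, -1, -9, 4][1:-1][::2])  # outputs [-4, 6, -1]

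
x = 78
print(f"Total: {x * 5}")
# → Total: 390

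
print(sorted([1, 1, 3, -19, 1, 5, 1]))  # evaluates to [-19, 1, 1, 1, 1, 3, 5]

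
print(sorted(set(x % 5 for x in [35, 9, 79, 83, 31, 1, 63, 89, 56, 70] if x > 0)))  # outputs [0, 1, 3, 4]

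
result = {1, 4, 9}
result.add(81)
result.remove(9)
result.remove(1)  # {4, 81}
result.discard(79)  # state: {4, 81}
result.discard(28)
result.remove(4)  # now {81}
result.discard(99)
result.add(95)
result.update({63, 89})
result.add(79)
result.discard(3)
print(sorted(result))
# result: [63, 79, 81, 89, 95]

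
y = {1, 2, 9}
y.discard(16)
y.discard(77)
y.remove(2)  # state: {1, 9}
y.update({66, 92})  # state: {1, 9, 66, 92}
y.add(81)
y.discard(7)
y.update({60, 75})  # {1, 9, 60, 66, 75, 81, 92}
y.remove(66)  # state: {1, 9, 60, 75, 81, 92}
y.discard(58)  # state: {1, 9, 60, 75, 81, 92}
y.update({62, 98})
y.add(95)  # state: {1, 9, 60, 62, 75, 81, 92, 95, 98}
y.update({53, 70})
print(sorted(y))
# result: [1, 9, 53, 60, 62, 70, 75, 81, 92, 95, 98]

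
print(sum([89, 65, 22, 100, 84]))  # 360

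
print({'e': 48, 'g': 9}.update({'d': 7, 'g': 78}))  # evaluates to None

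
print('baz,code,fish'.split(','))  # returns ['baz', 'code', 'fish']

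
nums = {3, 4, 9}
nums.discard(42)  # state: {3, 4, 9}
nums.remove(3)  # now {4, 9}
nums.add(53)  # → {4, 9, 53}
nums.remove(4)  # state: {9, 53}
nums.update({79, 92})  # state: {9, 53, 79, 92}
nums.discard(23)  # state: {9, 53, 79, 92}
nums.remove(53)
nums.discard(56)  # {9, 79, 92}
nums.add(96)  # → {9, 79, 92, 96}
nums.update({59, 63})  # {9, 59, 63, 79, 92, 96}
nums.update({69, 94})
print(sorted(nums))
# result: [9, 59, 63, 69, 79, 92, 94, 96]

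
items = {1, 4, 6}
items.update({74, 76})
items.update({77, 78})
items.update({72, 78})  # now {1, 4, 6, 72, 74, 76, 77, 78}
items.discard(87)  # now {1, 4, 6, 72, 74, 76, 77, 78}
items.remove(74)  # {1, 4, 6, 72, 76, 77, 78}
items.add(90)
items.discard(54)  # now {1, 4, 6, 72, 76, 77, 78, 90}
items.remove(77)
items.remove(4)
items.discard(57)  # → {1, 6, 72, 76, 78, 90}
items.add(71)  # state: {1, 6, 71, 72, 76, 78, 90}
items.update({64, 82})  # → {1, 6, 64, 71, 72, 76, 78, 82, 90}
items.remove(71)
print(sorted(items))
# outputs [1, 6, 64, 72, 76, 78, 82, 90]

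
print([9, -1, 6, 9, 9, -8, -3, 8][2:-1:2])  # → [6, 9, -3]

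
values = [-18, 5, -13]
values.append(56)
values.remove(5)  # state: [-18, -13, 56]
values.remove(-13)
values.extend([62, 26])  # [-18, 56, 62, 26]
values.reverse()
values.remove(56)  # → [26, 62, -18]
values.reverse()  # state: [-18, 62, 26]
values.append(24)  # [-18, 62, 26, 24]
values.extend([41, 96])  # [-18, 62, 26, 24, 41, 96]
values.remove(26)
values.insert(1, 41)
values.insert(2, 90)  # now [-18, 41, 90, 62, 24, 41, 96]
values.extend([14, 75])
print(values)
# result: [-18, 41, 90, 62, 24, 41, 96, 14, 75]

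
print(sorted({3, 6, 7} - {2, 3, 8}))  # [6, 7]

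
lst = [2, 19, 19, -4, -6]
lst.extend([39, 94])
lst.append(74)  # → [2, 19, 19, -4, -6, 39, 94, 74]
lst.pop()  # 74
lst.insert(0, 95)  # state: [95, 2, 19, 19, -4, -6, 39, 94]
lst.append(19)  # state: [95, 2, 19, 19, -4, -6, 39, 94, 19]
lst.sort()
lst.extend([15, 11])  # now [-6, -4, 2, 19, 19, 19, 39, 94, 95, 15, 11]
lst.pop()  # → 11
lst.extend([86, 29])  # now [-6, -4, 2, 19, 19, 19, 39, 94, 95, 15, 86, 29]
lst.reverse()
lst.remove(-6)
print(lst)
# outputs [29, 86, 15, 95, 94, 39, 19, 19, 19, 2, -4]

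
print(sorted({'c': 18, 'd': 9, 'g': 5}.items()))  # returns [('c', 18), ('d', 9), ('g', 5)]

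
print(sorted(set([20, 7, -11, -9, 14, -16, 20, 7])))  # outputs [-16, -11, -9, 7, 14, 20]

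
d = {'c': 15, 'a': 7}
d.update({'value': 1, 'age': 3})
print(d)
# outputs {'c': 15, 'a': 7, 'value': 1, 'age': 3}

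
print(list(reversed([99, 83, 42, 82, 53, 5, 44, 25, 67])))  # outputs [67, 25, 44, 5, 53, 82, 42, 83, 99]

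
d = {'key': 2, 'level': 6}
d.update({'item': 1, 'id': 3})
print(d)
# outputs {'key': 2, 'level': 6, 'item': 1, 'id': 3}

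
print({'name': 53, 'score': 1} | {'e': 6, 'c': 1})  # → {'name': 53, 'score': 1, 'e': 6, 'c': 1}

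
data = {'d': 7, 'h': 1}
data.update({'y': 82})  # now {'d': 7, 'h': 1, 'y': 82}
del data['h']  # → {'d': 7, 'y': 82}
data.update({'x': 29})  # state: {'d': 7, 'y': 82, 'x': 29}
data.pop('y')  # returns 82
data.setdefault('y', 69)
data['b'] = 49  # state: {'d': 7, 'x': 29, 'y': 69, 'b': 49}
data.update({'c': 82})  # {'d': 7, 'x': 29, 'y': 69, 'b': 49, 'c': 82}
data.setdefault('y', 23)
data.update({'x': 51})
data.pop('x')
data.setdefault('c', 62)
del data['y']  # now {'d': 7, 'b': 49, 'c': 82}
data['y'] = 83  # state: {'d': 7, 'b': 49, 'c': 82, 'y': 83}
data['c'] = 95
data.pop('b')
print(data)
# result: {'d': 7, 'c': 95, 'y': 83}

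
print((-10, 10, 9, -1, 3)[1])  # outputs 10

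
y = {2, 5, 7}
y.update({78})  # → {2, 5, 7, 78}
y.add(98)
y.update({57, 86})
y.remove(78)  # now {2, 5, 7, 57, 86, 98}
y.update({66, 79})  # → {2, 5, 7, 57, 66, 79, 86, 98}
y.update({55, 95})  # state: {2, 5, 7, 55, 57, 66, 79, 86, 95, 98}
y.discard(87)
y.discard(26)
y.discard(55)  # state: {2, 5, 7, 57, 66, 79, 86, 95, 98}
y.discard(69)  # {2, 5, 7, 57, 66, 79, 86, 95, 98}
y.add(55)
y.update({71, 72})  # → {2, 5, 7, 55, 57, 66, 71, 72, 79, 86, 95, 98}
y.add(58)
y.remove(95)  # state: {2, 5, 7, 55, 57, 58, 66, 71, 72, 79, 86, 98}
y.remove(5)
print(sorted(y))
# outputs [2, 7, 55, 57, 58, 66, 71, 72, 79, 86, 98]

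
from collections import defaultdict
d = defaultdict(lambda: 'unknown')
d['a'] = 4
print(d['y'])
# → unknown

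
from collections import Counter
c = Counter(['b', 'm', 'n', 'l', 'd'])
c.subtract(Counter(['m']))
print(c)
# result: Counter({'b': 1, 'n': 1, 'l': 1, 'd': 1, 'm': 0})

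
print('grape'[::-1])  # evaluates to eparg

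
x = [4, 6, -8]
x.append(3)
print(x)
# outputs [4, 6, -8, 3]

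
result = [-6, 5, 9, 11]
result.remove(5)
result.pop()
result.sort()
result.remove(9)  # [-6]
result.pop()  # -6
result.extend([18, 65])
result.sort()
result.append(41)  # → [18, 65, 41]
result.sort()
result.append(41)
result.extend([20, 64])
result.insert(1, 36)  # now [18, 36, 41, 65, 41, 20, 64]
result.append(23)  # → [18, 36, 41, 65, 41, 20, 64, 23]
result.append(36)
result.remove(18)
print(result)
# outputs [36, 41, 65, 41, 20, 64, 23, 36]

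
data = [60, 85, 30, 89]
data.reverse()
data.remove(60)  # [89, 30, 85]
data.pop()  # 85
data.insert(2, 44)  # [89, 30, 44]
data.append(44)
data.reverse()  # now [44, 44, 30, 89]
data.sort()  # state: [30, 44, 44, 89]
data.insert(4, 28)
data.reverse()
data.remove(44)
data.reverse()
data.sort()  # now [28, 30, 44, 89]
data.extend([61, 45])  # [28, 30, 44, 89, 61, 45]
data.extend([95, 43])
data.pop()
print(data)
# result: [28, 30, 44, 89, 61, 45, 95]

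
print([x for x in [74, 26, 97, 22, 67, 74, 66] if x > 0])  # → [74, 26, 97, 22, 67, 74, 66]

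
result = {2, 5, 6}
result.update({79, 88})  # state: {2, 5, 6, 79, 88}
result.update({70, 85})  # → {2, 5, 6, 70, 79, 85, 88}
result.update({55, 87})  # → {2, 5, 6, 55, 70, 79, 85, 87, 88}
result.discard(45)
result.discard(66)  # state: {2, 5, 6, 55, 70, 79, 85, 87, 88}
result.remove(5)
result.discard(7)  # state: {2, 6, 55, 70, 79, 85, 87, 88}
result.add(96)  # {2, 6, 55, 70, 79, 85, 87, 88, 96}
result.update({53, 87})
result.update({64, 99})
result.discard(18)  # {2, 6, 53, 55, 64, 70, 79, 85, 87, 88, 96, 99}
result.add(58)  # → {2, 6, 53, 55, 58, 64, 70, 79, 85, 87, 88, 96, 99}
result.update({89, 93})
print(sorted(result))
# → [2, 6, 53, 55, 58, 64, 70, 79, 85, 87, 88, 89, 93, 96, 99]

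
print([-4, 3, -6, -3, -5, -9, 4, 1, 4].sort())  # None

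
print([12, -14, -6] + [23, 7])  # [12, -14, -6, 23, 7]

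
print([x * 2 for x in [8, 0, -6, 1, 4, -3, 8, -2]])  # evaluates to [16, 0, -12, 2, 8, -6, 16, -4]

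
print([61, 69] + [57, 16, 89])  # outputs [61, 69, 57, 16, 89]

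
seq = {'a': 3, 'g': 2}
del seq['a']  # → {'g': 2}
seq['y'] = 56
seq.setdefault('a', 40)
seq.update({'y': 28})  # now {'g': 2, 'y': 28, 'a': 40}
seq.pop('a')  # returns 40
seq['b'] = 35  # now {'g': 2, 'y': 28, 'b': 35}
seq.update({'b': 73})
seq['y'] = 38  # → {'g': 2, 'y': 38, 'b': 73}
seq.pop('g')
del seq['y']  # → {'b': 73}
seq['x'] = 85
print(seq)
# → {'b': 73, 'x': 85}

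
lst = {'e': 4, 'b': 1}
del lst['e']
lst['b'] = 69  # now {'b': 69}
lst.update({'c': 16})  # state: {'b': 69, 'c': 16}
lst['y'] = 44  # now {'b': 69, 'c': 16, 'y': 44}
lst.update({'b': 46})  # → {'b': 46, 'c': 16, 'y': 44}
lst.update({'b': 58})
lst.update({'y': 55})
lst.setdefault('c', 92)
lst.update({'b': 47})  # {'b': 47, 'c': 16, 'y': 55}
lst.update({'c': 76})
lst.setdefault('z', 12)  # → 12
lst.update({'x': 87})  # {'b': 47, 'c': 76, 'y': 55, 'z': 12, 'x': 87}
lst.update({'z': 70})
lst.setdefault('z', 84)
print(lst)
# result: {'b': 47, 'c': 76, 'y': 55, 'z': 70, 'x': 87}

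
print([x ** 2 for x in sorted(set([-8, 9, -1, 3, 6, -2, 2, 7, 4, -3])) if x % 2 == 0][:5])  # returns [64, 4, 4, 16, 36]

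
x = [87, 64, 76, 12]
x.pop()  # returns 12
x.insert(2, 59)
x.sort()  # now [59, 64, 76, 87]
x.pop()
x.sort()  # [59, 64, 76]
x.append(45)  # [59, 64, 76, 45]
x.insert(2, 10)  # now [59, 64, 10, 76, 45]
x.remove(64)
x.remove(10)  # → [59, 76, 45]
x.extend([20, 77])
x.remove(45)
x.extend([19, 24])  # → [59, 76, 20, 77, 19, 24]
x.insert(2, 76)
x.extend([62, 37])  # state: [59, 76, 76, 20, 77, 19, 24, 62, 37]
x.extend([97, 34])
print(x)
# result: [59, 76, 76, 20, 77, 19, 24, 62, 37, 97, 34]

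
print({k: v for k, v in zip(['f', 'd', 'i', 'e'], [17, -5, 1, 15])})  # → {'f': 17, 'd': -5, 'i': 1, 'e': 15}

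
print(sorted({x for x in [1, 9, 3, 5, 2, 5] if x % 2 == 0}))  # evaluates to [2]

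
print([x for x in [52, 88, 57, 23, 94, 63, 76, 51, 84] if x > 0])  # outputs [52, 88, 57, 23, 94, 63, 76, 51, 84]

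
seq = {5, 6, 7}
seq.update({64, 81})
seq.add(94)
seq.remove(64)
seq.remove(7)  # {5, 6, 81, 94}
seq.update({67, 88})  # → {5, 6, 67, 81, 88, 94}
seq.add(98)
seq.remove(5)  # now {6, 67, 81, 88, 94, 98}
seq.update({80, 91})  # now {6, 67, 80, 81, 88, 91, 94, 98}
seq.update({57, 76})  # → {6, 57, 67, 76, 80, 81, 88, 91, 94, 98}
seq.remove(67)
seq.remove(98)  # {6, 57, 76, 80, 81, 88, 91, 94}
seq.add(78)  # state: {6, 57, 76, 78, 80, 81, 88, 91, 94}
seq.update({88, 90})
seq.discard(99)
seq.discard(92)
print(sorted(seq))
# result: [6, 57, 76, 78, 80, 81, 88, 90, 91, 94]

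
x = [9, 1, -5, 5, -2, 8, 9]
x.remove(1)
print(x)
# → [9, -5, 5, -2, 8, 9]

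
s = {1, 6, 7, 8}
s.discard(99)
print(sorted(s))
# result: [1, 6, 7, 8]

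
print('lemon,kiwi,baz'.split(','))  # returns ['lemon', 'kiwi', 'baz']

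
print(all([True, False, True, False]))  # False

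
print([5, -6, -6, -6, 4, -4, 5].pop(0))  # 5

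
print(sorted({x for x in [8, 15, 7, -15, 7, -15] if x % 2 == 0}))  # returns [8]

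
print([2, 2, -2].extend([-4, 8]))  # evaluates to None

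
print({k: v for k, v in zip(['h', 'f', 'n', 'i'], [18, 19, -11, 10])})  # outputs {'h': 18, 'f': 19, 'n': -11, 'i': 10}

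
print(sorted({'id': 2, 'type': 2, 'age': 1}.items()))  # [('age', 1), ('id', 2), ('type', 2)]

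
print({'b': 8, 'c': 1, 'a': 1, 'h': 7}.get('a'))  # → 1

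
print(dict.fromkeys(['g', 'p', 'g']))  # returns {'g': None, 'p': None}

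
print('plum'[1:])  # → lum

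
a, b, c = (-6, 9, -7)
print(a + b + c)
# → -4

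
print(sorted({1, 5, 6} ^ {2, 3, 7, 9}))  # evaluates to [1, 2, 3, 5, 6, 7, 9]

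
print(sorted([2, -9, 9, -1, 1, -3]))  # [-9, -3, -1, 1, 2, 9]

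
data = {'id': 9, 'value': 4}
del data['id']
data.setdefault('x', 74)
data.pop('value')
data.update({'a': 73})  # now {'x': 74, 'a': 73}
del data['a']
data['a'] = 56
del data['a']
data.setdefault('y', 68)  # 68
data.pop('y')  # 68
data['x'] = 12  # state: {'x': 12}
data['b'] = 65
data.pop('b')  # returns 65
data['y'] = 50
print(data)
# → {'x': 12, 'y': 50}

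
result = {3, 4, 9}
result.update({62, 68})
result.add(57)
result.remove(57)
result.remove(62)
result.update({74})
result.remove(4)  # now {3, 9, 68, 74}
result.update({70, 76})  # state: {3, 9, 68, 70, 74, 76}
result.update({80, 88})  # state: {3, 9, 68, 70, 74, 76, 80, 88}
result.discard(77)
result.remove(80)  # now {3, 9, 68, 70, 74, 76, 88}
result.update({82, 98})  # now {3, 9, 68, 70, 74, 76, 82, 88, 98}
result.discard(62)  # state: {3, 9, 68, 70, 74, 76, 82, 88, 98}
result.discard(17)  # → {3, 9, 68, 70, 74, 76, 82, 88, 98}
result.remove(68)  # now {3, 9, 70, 74, 76, 82, 88, 98}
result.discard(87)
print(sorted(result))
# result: [3, 9, 70, 74, 76, 82, 88, 98]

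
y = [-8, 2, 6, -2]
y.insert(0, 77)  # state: [77, -8, 2, 6, -2]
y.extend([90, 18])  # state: [77, -8, 2, 6, -2, 90, 18]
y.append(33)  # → [77, -8, 2, 6, -2, 90, 18, 33]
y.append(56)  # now [77, -8, 2, 6, -2, 90, 18, 33, 56]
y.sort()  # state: [-8, -2, 2, 6, 18, 33, 56, 77, 90]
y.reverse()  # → [90, 77, 56, 33, 18, 6, 2, -2, -8]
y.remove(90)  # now [77, 56, 33, 18, 6, 2, -2, -8]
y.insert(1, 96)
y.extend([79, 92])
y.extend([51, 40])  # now [77, 96, 56, 33, 18, 6, 2, -2, -8, 79, 92, 51, 40]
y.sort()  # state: [-8, -2, 2, 6, 18, 33, 40, 51, 56, 77, 79, 92, 96]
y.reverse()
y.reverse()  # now [-8, -2, 2, 6, 18, 33, 40, 51, 56, 77, 79, 92, 96]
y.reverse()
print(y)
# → [96, 92, 79, 77, 56, 51, 40, 33, 18, 6, 2, -2, -8]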